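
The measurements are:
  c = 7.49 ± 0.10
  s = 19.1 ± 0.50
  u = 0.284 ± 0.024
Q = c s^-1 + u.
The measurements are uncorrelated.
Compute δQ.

Let p = c·s^-1 = 0.392. δp/p = √((1·δc/c)² + (-1·δs/s)²) = √(0.000178 + 0.000685) = 0.0294, so δp = 0.0115.
Q = p + u: δQ = √(δp² + δu²) = √(0.000133 + 0.000576) = 0.0266

0.0266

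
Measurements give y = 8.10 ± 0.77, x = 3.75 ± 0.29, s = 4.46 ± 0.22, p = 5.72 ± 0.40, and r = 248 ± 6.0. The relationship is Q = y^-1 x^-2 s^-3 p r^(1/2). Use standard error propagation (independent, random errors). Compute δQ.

0.00218

Since Q is a product/quotient, work with relative uncertainties:
  (-1·δy/y)² = (-1×0.0951)² = 0.00904;  (-2·δx/x)² = (-2×0.0773)² = 0.0239;  (-3·δs/s)² = (-3×0.0493)² = 0.0219;  (1·δp/p)² = (1×0.0699)² = 0.00489;  (½·δr/r)² = (0.5×0.0242)² = 0.000146
δQ/Q = √(0.0599) = 0.245
Q = 0.00891, so δQ = 0.245 × 0.00891 = 0.00218.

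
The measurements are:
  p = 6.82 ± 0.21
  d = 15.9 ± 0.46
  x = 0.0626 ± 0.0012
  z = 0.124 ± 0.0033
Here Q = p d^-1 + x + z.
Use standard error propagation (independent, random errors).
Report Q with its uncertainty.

Let w = p·d^-1 = 0.429. δw/w = √((1·δp/p)² + (-1·δd/d)²) = √(0.000948 + 0.000837) = 0.0423, so δw = 0.0181.
Q = w + x + z: δQ = √(δw² + δx² + δz²) = √(0.000328 + 1.44e-06 + 1.09e-05) = 0.0185
Q = 0.616.

0.616 ± 0.0185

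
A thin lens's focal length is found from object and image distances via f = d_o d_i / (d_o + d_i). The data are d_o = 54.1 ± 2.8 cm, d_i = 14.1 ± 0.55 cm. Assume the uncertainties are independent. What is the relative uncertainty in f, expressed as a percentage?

∂f/∂d_o = (d_i/(d_o+d_i))² = 0.0427;  ∂f/∂d_i = (d_o/(d_o+d_i))² = 0.629
δf = √((∂f/∂d_o · δd_o)² + (∂f/∂d_i · δd_i)²) = √(0.0143 + 0.120) = 0.366 cm
f = 11.2 cm, so δf/f = 0.366/11.2 = 0.0327.

3.27%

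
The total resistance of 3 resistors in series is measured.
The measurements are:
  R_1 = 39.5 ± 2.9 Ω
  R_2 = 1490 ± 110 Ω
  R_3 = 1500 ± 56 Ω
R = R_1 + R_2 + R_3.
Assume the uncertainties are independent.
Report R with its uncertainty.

Each term contributes (cᵢ δxᵢ)² to (δR)²:
  (δR_1)² = 8.41;  (δR_2)² = 12100;  (δR_3)² = 3140
δR = √(15200) = 123 Ω
R = 3030 Ω.

3030 ± 123 Ω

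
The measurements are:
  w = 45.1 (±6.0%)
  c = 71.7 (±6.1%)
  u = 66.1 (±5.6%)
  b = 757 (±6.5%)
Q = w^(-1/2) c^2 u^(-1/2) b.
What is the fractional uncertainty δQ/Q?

0.144

Q is a product of powers, so relative uncertainties combine in quadrature:
  (−½·δw/w)² = (-0.5×0.0600)² = 0.000900;  (2·δc/c)² = (2×0.0610)² = 0.0149;  (−½·δu/u)² = (-0.5×0.0560)² = 0.000784;  (1·δb/b)² = (1×0.0650)² = 0.00423
δQ/Q = √(0.0208) = 0.144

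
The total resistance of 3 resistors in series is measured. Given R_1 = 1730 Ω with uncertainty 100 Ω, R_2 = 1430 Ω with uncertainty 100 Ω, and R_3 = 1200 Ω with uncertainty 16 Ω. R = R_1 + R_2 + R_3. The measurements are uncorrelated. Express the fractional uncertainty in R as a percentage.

Each term contributes (cᵢ δxᵢ)² to (δR)²:
  (δR_1)² = 10000;  (δR_2)² = 10000;  (δR_3)² = 256
δR = √(20300) = 142 Ω
R = 4360 Ω, so δR/R = 142/4360 = 0.0326.

3.26%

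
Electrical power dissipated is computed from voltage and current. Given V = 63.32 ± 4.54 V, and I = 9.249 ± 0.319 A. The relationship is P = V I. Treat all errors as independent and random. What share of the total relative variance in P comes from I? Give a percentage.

(δP/P)² = (1·δV/V)² + (1·δI/I)²
  V term: (1×0.0717)² = 0.00514
  I term: (1×0.0345)² = 0.00119
Total = 0.00633. Share from I = 0.00119/0.00633 = 0.188.

18.8%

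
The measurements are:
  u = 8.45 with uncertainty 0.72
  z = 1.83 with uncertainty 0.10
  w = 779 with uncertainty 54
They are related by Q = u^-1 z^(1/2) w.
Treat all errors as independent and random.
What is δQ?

Products/powers → add relative errors in quadrature, weighted by exponent:
  (-1·δu/u)² = (-1×0.0852)² = 0.00726;  (½·δz/z)² = (0.5×0.0546)² = 0.000747;  (1·δw/w)² = (1×0.0693)² = 0.00481
δQ/Q = √(0.0128) = 0.113
Q = 125, so δQ = 0.113 × 125 = 14.1.

14.1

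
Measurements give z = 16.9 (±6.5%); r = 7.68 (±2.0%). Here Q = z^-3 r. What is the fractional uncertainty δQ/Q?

Each factor contributes (exponent × relative error)² to (δQ/Q)²:
  (-3·δz/z)² = (-3×0.0650)² = 0.0380;  (1·δr/r)² = (1×0.0200)² = 0.000400
δQ/Q = √(0.0384) = 0.196

0.196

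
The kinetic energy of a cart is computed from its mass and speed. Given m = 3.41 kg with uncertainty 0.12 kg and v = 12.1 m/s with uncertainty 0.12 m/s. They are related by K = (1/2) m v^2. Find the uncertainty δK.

10.1 J

Each factor contributes (exponent × relative error)² to (δK/K)²:
  (1·δm/m)² = (1×0.0352)² = 0.00124;  (2·δv/v)² = (2×0.00992)² = 0.000393
δK/K = √(0.00163) = 0.0404
K = 250 J, so δK = 0.0404 × 250 = 10.1 J.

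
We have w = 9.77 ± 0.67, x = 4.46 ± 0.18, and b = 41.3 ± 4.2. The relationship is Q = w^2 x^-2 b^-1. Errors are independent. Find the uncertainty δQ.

0.0219

Q is a product of powers, so relative uncertainties combine in quadrature:
  (2·δw/w)² = (2×0.0686)² = 0.0188;  (-2·δx/x)² = (-2×0.0404)² = 0.00652;  (-1·δb/b)² = (-1×0.102)² = 0.0103
δQ/Q = √(0.0357) = 0.189
Q = 0.116, so δQ = 0.189 × 0.116 = 0.0219.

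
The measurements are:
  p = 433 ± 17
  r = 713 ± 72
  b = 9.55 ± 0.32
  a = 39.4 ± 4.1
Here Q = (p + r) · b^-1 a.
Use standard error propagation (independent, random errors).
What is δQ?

600

Let u = p + r = 1150. δu = √(δp² + δr²) = √(289 + 5180) = 74.0, so δu/u = 0.0646.
Q is then a monomial in u, b, a:
δQ/Q = √((δu/u)² + (-1·δb/b)² + (1·δa/a)²) = √(0.00417 + 0.00112 + 0.0108) = 0.127
Q = 4730, so δQ = 0.127 × 4730 = 600.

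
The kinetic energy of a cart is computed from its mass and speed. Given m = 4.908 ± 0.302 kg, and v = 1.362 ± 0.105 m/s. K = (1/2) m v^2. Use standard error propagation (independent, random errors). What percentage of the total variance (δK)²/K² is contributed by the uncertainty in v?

86.3%

(δK/K)² = (1·δm/m)² + (2·δv/v)²
  m term: (1×0.0615)² = 0.00379
  v term: (2×0.0771)² = 0.0238
Total = 0.0276. Share from v = 0.0238/0.0276 = 0.863.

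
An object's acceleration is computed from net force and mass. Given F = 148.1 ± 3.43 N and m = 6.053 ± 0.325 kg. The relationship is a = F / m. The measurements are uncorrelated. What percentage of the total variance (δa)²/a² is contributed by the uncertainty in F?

(δa/a)² = (1·δF/F)² + (-1·δm/m)²
  F term: (1×0.0232)² = 0.000536
  m term: (-1×0.0537)² = 0.00288
Total = 0.00342. Share from F = 0.000536/0.00342 = 0.157.

15.7%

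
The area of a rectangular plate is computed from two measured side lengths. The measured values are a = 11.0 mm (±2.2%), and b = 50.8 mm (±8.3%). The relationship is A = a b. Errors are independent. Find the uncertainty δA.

Products/powers → add relative errors in quadrature, weighted by exponent:
  (1·δa/a)² = (1×0.0220)² = 0.000484;  (1·δb/b)² = (1×0.0830)² = 0.00689
δA/A = √(0.00737) = 0.0859
A = 559 mm^2, so δA = 0.0859 × 559 = 48.0 mm^2.

48.0 mm^2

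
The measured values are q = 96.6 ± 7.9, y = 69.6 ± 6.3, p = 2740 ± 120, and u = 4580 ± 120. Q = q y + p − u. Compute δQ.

Let w = q·y = 6720. δw/w = √((1·δq/q)² + (1·δy/y)²) = √(0.00669 + 0.00819) = 0.122, so δw = 820.
Q = w + p − u: δQ = √(δw² + δp² + δu²) = √(6.73e+05 + 14400 + 14400) = 838

838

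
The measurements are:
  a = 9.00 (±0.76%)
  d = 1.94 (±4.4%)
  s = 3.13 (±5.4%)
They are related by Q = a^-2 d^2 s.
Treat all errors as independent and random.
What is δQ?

0.0152

Q is a product of powers, so relative uncertainties combine in quadrature:
  (-2·δa/a)² = (-2×0.00760)² = 0.000231;  (2·δd/d)² = (2×0.0440)² = 0.00774;  (1·δs/s)² = (1×0.0540)² = 0.00292
δQ/Q = √(0.0109) = 0.104
Q = 0.145, so δQ = 0.104 × 0.145 = 0.0152.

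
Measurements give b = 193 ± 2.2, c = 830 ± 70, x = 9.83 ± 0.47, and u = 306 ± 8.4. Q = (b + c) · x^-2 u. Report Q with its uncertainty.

3240 ± 391

Let w = b + c = 1020. δw = √(δb² + δc²) = √(4.84 + 4900) = 70.0, so δw/w = 0.0685.
Q is then a monomial in w, x, u:
δQ/Q = √((δw/w)² + (-2·δx/x)² + (1·δu/u)²) = √(0.00469 + 0.00914 + 0.000754) = 0.121
Q = 3240, so δQ = 0.121 × 3240 = 391.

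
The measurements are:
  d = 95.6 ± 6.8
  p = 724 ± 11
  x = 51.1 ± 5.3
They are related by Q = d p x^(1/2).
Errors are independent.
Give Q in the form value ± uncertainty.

(4.95 ± 0.442) × 10^5

For a monomial Q ∝ d, p, x^(1/2), fractional errors add in quadrature:
  (1·δd/d)² = (1×0.0711)² = 0.00506;  (1·δp/p)² = (1×0.0152)² = 0.000231;  (½·δx/x)² = (0.5×0.104)² = 0.00269
δQ/Q = √(0.00798) = 0.0893
Q = 4.95e+05, so δQ = 0.0893 × 4.95e+05 = 44200.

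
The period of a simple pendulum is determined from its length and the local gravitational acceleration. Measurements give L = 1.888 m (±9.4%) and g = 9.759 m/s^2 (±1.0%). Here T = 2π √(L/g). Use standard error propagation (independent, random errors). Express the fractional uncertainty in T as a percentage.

4.73%

For a monomial T ∝ L^(1/2), g^(-1/2), fractional errors add in quadrature:
  (½·δL/L)² = (0.5×0.0940)² = 0.00221;  (−½·δg/g)² = (-0.5×0.0100)² = 2.5e-05
δT/T = √(0.00223) = 0.0473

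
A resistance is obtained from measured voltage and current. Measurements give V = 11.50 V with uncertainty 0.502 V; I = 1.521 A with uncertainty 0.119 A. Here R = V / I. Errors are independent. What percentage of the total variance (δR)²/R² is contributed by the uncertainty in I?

(δR/R)² = (1·δV/V)² + (-1·δI/I)²
  V term: (1×0.0437)² = 0.00191
  I term: (-1×0.0782)² = 0.00612
Total = 0.00803. Share from I = 0.00612/0.00803 = 0.763.

76.3%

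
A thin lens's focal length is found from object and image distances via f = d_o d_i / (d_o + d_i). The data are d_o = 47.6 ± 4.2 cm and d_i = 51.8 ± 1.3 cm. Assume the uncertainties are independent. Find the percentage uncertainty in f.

4.75%

∂f/∂d_o = (d_i/(d_o+d_i))² = 0.272;  ∂f/∂d_i = (d_o/(d_o+d_i))² = 0.229
δf = √((∂f/∂d_o · δd_o)² + (∂f/∂d_i · δd_i)²) = √(1.30 + 0.0889) = 1.18 cm
f = 24.8 cm, so δf/f = 1.18/24.8 = 0.0475.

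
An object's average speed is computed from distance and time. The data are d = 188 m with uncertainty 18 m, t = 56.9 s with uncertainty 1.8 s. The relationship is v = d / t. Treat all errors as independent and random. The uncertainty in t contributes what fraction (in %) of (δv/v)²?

9.84%

(δv/v)² = (1·δd/d)² + (-1·δt/t)²
  d term: (1×0.0957)² = 0.00917
  t term: (-1×0.0316)² = 0.00100
Total = 0.0102. Share from t = 0.00100/0.0102 = 0.0984.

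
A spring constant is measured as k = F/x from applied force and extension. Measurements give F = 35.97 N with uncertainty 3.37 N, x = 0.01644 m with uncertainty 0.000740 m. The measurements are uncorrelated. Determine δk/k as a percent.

10.4%

Products/powers → add relative errors in quadrature, weighted by exponent:
  (1·δF/F)² = (1×0.0937)² = 0.00878;  (-1·δx/x)² = (-1×0.0450)² = 0.00203
δk/k = √(0.0108) = 0.104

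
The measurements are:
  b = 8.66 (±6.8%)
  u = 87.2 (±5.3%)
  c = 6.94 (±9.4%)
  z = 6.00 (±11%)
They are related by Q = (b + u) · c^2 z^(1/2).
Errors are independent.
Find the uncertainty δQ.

2280

Let w = b + u = 95.9. δw = √(δb² + δu²) = √(0.347 + 21.4) = 4.66, so δw/w = 0.0486.
Q is then a monomial in w, c, z:
δQ/Q = √((δw/w)² + (2·δc/c)² + (½·δz/z)²) = √(0.00236 + 0.0353 + 0.00302) = 0.202
Q = 11300, so δQ = 0.202 × 11300 = 2280.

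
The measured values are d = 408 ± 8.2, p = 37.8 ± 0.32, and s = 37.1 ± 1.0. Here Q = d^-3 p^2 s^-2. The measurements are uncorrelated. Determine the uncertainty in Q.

For a monomial Q ∝ d^-3, p^2, s^-2, fractional errors add in quadrature:
  (-3·δd/d)² = (-3×0.0201)² = 0.00364;  (2·δp/p)² = (2×0.00847)² = 0.000287;  (-2·δs/s)² = (-2×0.0270)² = 0.00291
δQ/Q = √(0.00683) = 0.0826
Q = 1.53e-08, so δQ = 0.0826 × 1.53e-08 = 1.26e-09.

1.26e-09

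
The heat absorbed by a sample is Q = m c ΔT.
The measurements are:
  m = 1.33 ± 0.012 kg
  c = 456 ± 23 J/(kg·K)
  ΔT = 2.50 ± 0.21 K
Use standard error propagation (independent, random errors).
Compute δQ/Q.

0.0984

Relative error in a monomial: (δQ/Q)² = Σ (nᵢ · δxᵢ/xᵢ)².
  (1·δm/m)² = (1×0.00902)² = 8.14e-05;  (1·δc/c)² = (1×0.0504)² = 0.00254;  (1·δΔT/ΔT)² = (1×0.0840)² = 0.00706
δQ/Q = √(0.00968) = 0.0984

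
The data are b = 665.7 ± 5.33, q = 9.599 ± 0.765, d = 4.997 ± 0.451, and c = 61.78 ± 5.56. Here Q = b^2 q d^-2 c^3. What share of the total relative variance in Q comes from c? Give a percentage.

(δQ/Q)² = (2·δb/b)² + (1·δq/q)² + (-2·δd/d)² + (3·δc/c)²
  b term: (2×0.00801)² = 0.000256
  q term: (1×0.0797)² = 0.00635
  d term: (-2×0.0903)² = 0.0326
  c term: (3×0.0900)² = 0.0729
Total = 0.112. Share from c = 0.0729/0.112 = 0.650.

65.0%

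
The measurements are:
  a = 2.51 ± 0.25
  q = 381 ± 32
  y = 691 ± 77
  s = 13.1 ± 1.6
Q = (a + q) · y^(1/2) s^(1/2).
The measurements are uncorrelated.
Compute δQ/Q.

0.117

Let u = a + q = 384. δu = √(δa² + δq²) = √(0.0625 + 1020) = 32.0, so δu/u = 0.0834.
Q is then a monomial in u, y, s:
δQ/Q = √((δu/u)² + (½·δy/y)² + (½·δs/s)²) = √(0.00696 + 0.00310 + 0.00373) = 0.117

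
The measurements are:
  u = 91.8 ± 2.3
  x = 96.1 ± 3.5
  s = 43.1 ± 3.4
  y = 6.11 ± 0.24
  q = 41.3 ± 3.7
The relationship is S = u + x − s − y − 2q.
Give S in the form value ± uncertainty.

56.1 ± 9.16

S is a linear combination, so absolute uncertainties add in quadrature:
  (δu)² = 5.29;  (δx)² = 12.2;  (δs)² = 11.6;  (δy)² = 0.0576;  (2·δq)² = 54.8
δS = √(83.9) = 9.16
S = 56.1.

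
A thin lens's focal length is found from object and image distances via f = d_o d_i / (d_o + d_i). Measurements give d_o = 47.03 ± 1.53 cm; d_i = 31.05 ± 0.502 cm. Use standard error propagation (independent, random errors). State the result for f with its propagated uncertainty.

18.70 ± 0.303 cm

∂f/∂d_o = (d_i/(d_o+d_i))² = 0.158;  ∂f/∂d_i = (d_o/(d_o+d_i))² = 0.363
δf = √((∂f/∂d_o · δd_o)² + (∂f/∂d_i · δd_i)²) = √(0.0585 + 0.0332) = 0.303 cm
f = 18.70 cm.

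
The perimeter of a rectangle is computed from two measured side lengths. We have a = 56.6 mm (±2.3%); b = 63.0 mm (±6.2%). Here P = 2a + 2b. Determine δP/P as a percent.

Absolute uncertainties add in quadrature for a linear combination:
  (2·δa)² = 6.78;  (2·δb)² = 61.0
δP = √(67.8) = 8.23 mm
P = 239 mm, so δP/P = 8.23/239 = 0.0344.

3.44%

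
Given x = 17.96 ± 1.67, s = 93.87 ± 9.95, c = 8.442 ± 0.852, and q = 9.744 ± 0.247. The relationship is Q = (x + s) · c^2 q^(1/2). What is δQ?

Let u = x + s = 111.8. δu = √(δx² + δs²) = √(2.79 + 99.0) = 10.1, so δu/u = 0.0902.
Q is then a monomial in u, c, q:
δQ/Q = √((δu/u)² + (2·δc/c)² + (½·δq/q)²) = √(0.00814 + 0.0407 + 0.000161) = 0.221
Q = 24880, so δQ = 0.221 × 24880 = 5510.

5510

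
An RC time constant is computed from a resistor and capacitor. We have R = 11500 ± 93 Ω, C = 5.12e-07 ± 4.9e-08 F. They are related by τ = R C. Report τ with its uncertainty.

Since τ is a product/quotient, work with relative uncertainties:
  (1·δR/R)² = (1×0.00809)² = 6.54e-05;  (1·δC/C)² = (1×0.0957)² = 0.00916
δτ/τ = √(0.00922) = 0.0960
τ = 0.00589 s, so δτ = 0.0960 × 0.00589 = 0.000566 s.

0.00589 ± 0.000566 s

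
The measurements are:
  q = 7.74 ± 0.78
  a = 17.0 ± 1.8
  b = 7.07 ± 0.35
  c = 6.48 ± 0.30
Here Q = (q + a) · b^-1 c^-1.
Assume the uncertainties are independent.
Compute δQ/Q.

Let u = q + a = 24.7. δu = √(δq² + δa²) = √(0.608 + 3.24) = 1.96, so δu/u = 0.0793.
Q is then a monomial in u, b, c:
δQ/Q = √((δu/u)² + (-1·δb/b)² + (-1·δc/c)²) = √(0.00629 + 0.00245 + 0.00214) = 0.104

0.104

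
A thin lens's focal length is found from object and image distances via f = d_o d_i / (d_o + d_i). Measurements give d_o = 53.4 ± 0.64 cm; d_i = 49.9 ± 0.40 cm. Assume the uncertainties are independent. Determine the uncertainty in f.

∂f/∂d_o = (d_i/(d_o+d_i))² = 0.233;  ∂f/∂d_i = (d_o/(d_o+d_i))² = 0.267
δf = √((∂f/∂d_o · δd_o)² + (∂f/∂d_i · δd_i)²) = √(0.0223 + 0.0114) = 0.184 cm

0.184 cm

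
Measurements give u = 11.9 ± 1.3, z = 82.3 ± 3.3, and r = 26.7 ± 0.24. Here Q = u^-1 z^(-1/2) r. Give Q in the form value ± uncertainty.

Products/powers → add relative errors in quadrature, weighted by exponent:
  (-1·δu/u)² = (-1×0.109)² = 0.0119;  (−½·δz/z)² = (-0.5×0.0401)² = 0.000402;  (1·δr/r)² = (1×0.00899)² = 8.08e-05
δQ/Q = √(0.0124) = 0.111
Q = 0.247, so δQ = 0.111 × 0.247 = 0.0276.

0.247 ± 0.0276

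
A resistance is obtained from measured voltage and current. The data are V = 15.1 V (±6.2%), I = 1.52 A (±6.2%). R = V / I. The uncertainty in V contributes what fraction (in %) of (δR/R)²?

50.0%

(δR/R)² = (1·δV/V)² + (-1·δI/I)²
  V term: (1×0.0620)² = 0.00384
  I term: (-1×0.0620)² = 0.00384
Total = 0.00769. Share from V = 0.00384/0.00769 = 0.500.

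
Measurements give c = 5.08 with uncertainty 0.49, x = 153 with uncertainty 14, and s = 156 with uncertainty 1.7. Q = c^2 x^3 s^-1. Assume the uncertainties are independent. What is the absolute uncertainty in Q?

Each factor contributes (exponent × relative error)² to (δQ/Q)²:
  (2·δc/c)² = (2×0.0965)² = 0.0372;  (3·δx/x)² = (3×0.0915)² = 0.0754;  (-1·δs/s)² = (-1×0.0109)² = 0.000119
δQ/Q = √(0.113) = 0.336
Q = 5.92e+05, so δQ = 0.336 × 5.92e+05 = 1.99e+05.

1.99e+05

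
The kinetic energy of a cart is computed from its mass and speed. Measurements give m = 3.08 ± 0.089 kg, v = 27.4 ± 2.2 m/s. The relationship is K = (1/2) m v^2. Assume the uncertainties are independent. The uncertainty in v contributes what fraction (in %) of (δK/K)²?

(δK/K)² = (1·δm/m)² + (2·δv/v)²
  m term: (1×0.0289)² = 0.000835
  v term: (2×0.0803)² = 0.0258
Total = 0.0266. Share from v = 0.0258/0.0266 = 0.969.

96.9%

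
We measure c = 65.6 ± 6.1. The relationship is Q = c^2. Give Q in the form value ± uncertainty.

4300 ± 800

Q ∝ c^2, so δQ/Q = |2| · δc/c = 2 × 0.0930 = 0.186.
Q = 4300, so δQ = 0.186 × 4300 = 800.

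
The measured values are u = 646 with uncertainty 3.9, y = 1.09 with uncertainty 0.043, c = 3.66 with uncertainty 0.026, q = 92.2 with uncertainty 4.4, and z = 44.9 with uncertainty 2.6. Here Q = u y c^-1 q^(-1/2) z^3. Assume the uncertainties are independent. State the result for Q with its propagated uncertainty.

(1.81 ± 0.326) × 10^6

Relative error in a monomial: (δQ/Q)² = Σ (nᵢ · δxᵢ/xᵢ)².
  (1·δu/u)² = (1×0.00604)² = 3.64e-05;  (1·δy/y)² = (1×0.0394)² = 0.00156;  (-1·δc/c)² = (-1×0.00710)² = 5.05e-05;  (−½·δq/q)² = (-0.5×0.0477)² = 0.000569;  (3·δz/z)² = (3×0.0579)² = 0.0302
δQ/Q = √(0.0324) = 0.180
Q = 1.81e+06, so δQ = 0.180 × 1.81e+06 = 3.26e+05.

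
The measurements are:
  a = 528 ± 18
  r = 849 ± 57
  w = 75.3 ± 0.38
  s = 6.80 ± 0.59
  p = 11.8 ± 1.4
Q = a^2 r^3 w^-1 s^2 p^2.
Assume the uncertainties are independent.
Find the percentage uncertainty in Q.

36.3%

Each factor contributes (exponent × relative error)² to (δQ/Q)²:
  (2·δa/a)² = (2×0.0341)² = 0.00465;  (3·δr/r)² = (3×0.0671)² = 0.0406;  (-1·δw/w)² = (-1×0.00505)² = 2.55e-05;  (2·δs/s)² = (2×0.0868)² = 0.0301;  (2·δp/p)² = (2×0.119)² = 0.0563
δQ/Q = √(0.132) = 0.363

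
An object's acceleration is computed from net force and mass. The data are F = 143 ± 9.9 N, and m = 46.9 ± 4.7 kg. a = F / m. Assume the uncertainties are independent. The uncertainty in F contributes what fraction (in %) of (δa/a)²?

(δa/a)² = (1·δF/F)² + (-1·δm/m)²
  F term: (1×0.0692)² = 0.00479
  m term: (-1×0.100)² = 0.0100
Total = 0.0148. Share from F = 0.00479/0.0148 = 0.323.

32.3%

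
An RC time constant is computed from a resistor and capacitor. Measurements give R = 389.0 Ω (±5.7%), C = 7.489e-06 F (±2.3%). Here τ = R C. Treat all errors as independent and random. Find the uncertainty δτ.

For a monomial τ ∝ R, C, fractional errors add in quadrature:
  (1·δR/R)² = (1×0.0570)² = 0.00325;  (1·δC/C)² = (1×0.0230)² = 0.000529
δτ/τ = √(0.00378) = 0.0615
τ = 0.002913 s, so δτ = 0.0615 × 0.002913 = 0.000179 s.

0.000179 s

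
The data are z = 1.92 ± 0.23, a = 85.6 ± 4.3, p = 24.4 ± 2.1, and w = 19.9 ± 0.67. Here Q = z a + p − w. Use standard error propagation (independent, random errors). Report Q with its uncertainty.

Let h = z·a = 164. δh/h = √((1·δz/z)² + (1·δa/a)²) = √(0.0144 + 0.00252) = 0.130, so δh = 21.3.
Q = h + p − w: δQ = √(δh² + δp² + δw²) = √(456 + 4.41 + 0.449) = 21.5
Q = 169.

169 ± 21.5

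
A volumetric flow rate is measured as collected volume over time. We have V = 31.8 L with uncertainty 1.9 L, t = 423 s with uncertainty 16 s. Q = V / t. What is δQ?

Each factor contributes (exponent × relative error)² to (δQ/Q)²:
  (1·δV/V)² = (1×0.0597)² = 0.00357;  (-1·δt/t)² = (-1×0.0378)² = 0.00143
δQ/Q = √(0.00500) = 0.0707
Q = 0.0752 L/s, so δQ = 0.0707 × 0.0752 = 0.00532 L/s.

0.00532 L/s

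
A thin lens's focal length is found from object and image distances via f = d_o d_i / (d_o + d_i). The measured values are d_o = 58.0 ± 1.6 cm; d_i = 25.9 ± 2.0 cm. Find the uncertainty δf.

0.968 cm

∂f/∂d_o = (d_i/(d_o+d_i))² = 0.0953;  ∂f/∂d_i = (d_o/(d_o+d_i))² = 0.478
δf = √((∂f/∂d_o · δd_o)² + (∂f/∂d_i · δd_i)²) = √(0.0232 + 0.914) = 0.968 cm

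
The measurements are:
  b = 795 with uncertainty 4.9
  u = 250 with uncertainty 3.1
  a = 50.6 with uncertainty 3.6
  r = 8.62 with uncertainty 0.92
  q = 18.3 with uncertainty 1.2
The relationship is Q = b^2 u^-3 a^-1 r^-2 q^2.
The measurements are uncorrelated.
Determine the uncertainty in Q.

Q is a product of powers, so relative uncertainties combine in quadrature:
  (2·δb/b)² = (2×0.00616)² = 0.000152;  (-3·δu/u)² = (-3×0.0124)² = 0.00138;  (-1·δa/a)² = (-1×0.0711)² = 0.00506;  (-2·δr/r)² = (-2×0.107)² = 0.0456;  (2·δq/q)² = (2×0.0656)² = 0.0172
δQ/Q = √(0.0694) = 0.263
Q = 0.00360, so δQ = 0.263 × 0.00360 = 0.000949.

0.000949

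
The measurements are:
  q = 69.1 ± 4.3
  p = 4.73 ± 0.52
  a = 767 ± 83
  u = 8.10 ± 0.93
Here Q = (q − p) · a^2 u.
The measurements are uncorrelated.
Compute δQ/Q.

0.254

Let w = q − p = 64.4. δw = √(δq² + δp²) = √(18.5 + 0.270) = 4.33, so δw/w = 0.0673.
Q is then a monomial in w, a, u:
δQ/Q = √((δw/w)² + (2·δa/a)² + (1·δu/u)²) = √(0.00453 + 0.0468 + 0.0132) = 0.254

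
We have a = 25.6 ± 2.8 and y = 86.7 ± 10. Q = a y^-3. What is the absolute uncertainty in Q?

Products/powers → add relative errors in quadrature, weighted by exponent:
  (1·δa/a)² = (1×0.109)² = 0.0120;  (-3·δy/y)² = (-3×0.115)² = 0.120
δQ/Q = √(0.132) = 0.363
Q = 3.93e-05, so δQ = 0.363 × 3.93e-05 = 1.43e-05.

1.43e-05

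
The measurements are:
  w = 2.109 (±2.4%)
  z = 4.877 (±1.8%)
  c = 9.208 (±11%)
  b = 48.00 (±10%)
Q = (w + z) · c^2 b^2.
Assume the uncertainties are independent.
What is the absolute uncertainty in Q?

Let u = w + z = 6.986. δu = √(δw² + δz²) = √(0.00256 + 0.00771) = 0.101, so δu/u = 0.0145.
Q is then a monomial in u, c, b:
δQ/Q = √((δu/u)² + (2·δc/c)² + (2·δb/b)²) = √(0.000210 + 0.0484 + 0.0400) = 0.298
Q = 1.365e+06, so δQ = 0.298 × 1.365e+06 = 4.06e+05.

4.06e+05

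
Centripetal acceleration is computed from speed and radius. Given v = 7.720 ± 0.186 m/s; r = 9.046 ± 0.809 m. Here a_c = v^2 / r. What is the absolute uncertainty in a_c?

0.669 m/s^2

Products/powers → add relative errors in quadrature, weighted by exponent:
  (2·δv/v)² = (2×0.0241)² = 0.00232;  (-1·δr/r)² = (-1×0.0894)² = 0.00800
δa_c/a_c = √(0.0103) = 0.102
a_c = 6.588 m/s^2, so δa_c = 0.102 × 6.588 = 0.669 m/s^2.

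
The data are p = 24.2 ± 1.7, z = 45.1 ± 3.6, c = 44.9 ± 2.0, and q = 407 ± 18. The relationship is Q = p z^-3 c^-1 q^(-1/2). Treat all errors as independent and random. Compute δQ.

7.41e-08

Since Q is a product/quotient, work with relative uncertainties:
  (1·δp/p)² = (1×0.0702)² = 0.00493;  (-3·δz/z)² = (-3×0.0798)² = 0.0573;  (-1·δc/c)² = (-1×0.0445)² = 0.00198;  (−½·δq/q)² = (-0.5×0.0442)² = 0.000489
δQ/Q = √(0.0648) = 0.254
Q = 2.91e-07, so δQ = 0.254 × 2.91e-07 = 7.41e-08.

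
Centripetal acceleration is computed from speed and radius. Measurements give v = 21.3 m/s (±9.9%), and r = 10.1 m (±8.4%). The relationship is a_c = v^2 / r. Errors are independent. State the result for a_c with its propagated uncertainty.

For a monomial a_c ∝ v^2, r^-1, fractional errors add in quadrature:
  (2·δv/v)² = (2×0.0990)² = 0.0392;  (-1·δr/r)² = (-1×0.0840)² = 0.00706
δa_c/a_c = √(0.0463) = 0.215
a_c = 44.9 m/s^2, so δa_c = 0.215 × 44.9 = 9.66 m/s^2.

44.9 ± 9.66 m/s^2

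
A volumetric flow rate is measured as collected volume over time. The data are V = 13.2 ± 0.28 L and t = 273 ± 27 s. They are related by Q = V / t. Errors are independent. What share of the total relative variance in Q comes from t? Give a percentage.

(δQ/Q)² = (1·δV/V)² + (-1·δt/t)²
  V term: (1×0.0212)² = 0.000450
  t term: (-1×0.0989)² = 0.00978
Total = 0.0102. Share from t = 0.00978/0.0102 = 0.956.

95.6%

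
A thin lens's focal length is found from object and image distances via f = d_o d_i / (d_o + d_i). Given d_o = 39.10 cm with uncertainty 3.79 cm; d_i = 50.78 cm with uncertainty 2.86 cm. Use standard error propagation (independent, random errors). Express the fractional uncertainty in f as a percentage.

∂f/∂d_o = (d_i/(d_o+d_i))² = 0.319;  ∂f/∂d_i = (d_o/(d_o+d_i))² = 0.189
δf = √((∂f/∂d_o · δd_o)² + (∂f/∂d_i · δd_i)²) = √(1.46 + 0.293) = 1.33 cm
f = 22.09 cm, so δf/f = 1.33/22.09 = 0.0600.

6.00%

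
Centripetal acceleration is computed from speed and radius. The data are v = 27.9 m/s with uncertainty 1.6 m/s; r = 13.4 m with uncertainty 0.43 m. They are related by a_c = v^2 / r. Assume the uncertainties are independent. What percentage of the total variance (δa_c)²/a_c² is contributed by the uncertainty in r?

7.26%

(δa_c/a_c)² = (2·δv/v)² + (-1·δr/r)²
  v term: (2×0.0573)² = 0.0132
  r term: (-1×0.0321)² = 0.00103
Total = 0.0142. Share from r = 0.00103/0.0142 = 0.0726.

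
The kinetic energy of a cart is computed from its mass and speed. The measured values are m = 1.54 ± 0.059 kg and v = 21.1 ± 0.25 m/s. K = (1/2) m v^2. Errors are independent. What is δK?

K is a product of powers, so relative uncertainties combine in quadrature:
  (1·δm/m)² = (1×0.0383)² = 0.00147;  (2·δv/v)² = (2×0.0118)² = 0.000562
δK/K = √(0.00203) = 0.0450
K = 343 J, so δK = 0.0450 × 343 = 15.4 J.

15.4 J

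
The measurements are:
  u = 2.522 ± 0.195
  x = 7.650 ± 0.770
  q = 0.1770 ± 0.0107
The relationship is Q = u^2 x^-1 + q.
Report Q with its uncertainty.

Let p = u^2·x^-1 = 0.8314. δp/p = √((2·δu/u)² + (-1·δx/x)²) = √(0.0239 + 0.0101) = 0.185, so δp = 0.153.
Q = p + q: δQ = √(δp² + δq²) = √(0.0235 + 0.000114) = 0.154
Q = 1.008.

1.008 ± 0.154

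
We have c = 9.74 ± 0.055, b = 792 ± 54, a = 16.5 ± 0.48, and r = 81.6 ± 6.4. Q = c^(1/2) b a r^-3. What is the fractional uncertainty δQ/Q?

0.247

For a monomial Q ∝ c^(1/2), b, a, r^-3, fractional errors add in quadrature:
  (½·δc/c)² = (0.5×0.00565)² = 7.97e-06;  (1·δb/b)² = (1×0.0682)² = 0.00465;  (1·δa/a)² = (1×0.0291)² = 0.000846;  (-3·δr/r)² = (-3×0.0784)² = 0.0554
δQ/Q = √(0.0609) = 0.247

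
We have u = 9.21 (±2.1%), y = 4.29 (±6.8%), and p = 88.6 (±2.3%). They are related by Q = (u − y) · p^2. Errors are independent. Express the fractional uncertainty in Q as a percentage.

8.47%

Let w = u − y = 4.92. δw = √(δu² + δy²) = √(0.0374 + 0.0851) = 0.350, so δw/w = 0.0711.
Q is then a monomial in w, p:
δQ/Q = √((δw/w)² + (2·δp/p)²) = √(0.00506 + 0.00212) = 0.0847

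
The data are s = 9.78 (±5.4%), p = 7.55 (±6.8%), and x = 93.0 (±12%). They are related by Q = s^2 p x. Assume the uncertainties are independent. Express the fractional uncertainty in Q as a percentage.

Relative error in a monomial: (δQ/Q)² = Σ (nᵢ · δxᵢ/xᵢ)².
  (2·δs/s)² = (2×0.0540)² = 0.0117;  (1·δp/p)² = (1×0.0680)² = 0.00462;  (1·δx/x)² = (1×0.120)² = 0.0144
δQ/Q = √(0.0307) = 0.175

17.5%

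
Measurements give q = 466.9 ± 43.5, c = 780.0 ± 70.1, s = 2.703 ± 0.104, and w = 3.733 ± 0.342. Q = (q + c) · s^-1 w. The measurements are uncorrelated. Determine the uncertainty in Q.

206

Let u = q + c = 1247. δu = √(δq² + δc²) = √(1890 + 4910) = 82.5, so δu/u = 0.0662.
Q is then a monomial in u, s, w:
δQ/Q = √((δu/u)² + (-1·δs/s)² + (1·δw/w)²) = √(0.00438 + 0.00148 + 0.00839) = 0.119
Q = 1722, so δQ = 0.119 × 1722 = 206.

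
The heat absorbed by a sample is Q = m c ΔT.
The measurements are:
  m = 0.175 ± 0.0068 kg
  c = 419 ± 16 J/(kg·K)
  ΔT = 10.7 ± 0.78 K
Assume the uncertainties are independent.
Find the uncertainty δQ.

For a monomial Q ∝ m, c, ΔT, fractional errors add in quadrature:
  (1·δm/m)² = (1×0.0389)² = 0.00151;  (1·δc/c)² = (1×0.0382)² = 0.00146;  (1·δΔT/ΔT)² = (1×0.0729)² = 0.00531
δQ/Q = √(0.00828) = 0.0910
Q = 785 J, so δQ = 0.0910 × 785 = 71.4 J.

71.4 J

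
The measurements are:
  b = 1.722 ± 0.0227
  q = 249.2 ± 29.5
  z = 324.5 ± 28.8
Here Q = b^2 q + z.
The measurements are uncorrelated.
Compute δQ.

Let p = b^2·q = 738.9. δp/p = √((2·δb/b)² + (1·δq/q)²) = √(0.000695 + 0.0140) = 0.121, so δp = 89.6.
Q = p + z: δQ = √(δp² + δz²) = √(8030 + 829) = 94.1

94.1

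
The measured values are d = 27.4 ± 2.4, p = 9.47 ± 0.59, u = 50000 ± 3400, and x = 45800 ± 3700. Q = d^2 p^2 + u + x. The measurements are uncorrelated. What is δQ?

15300

Let w = d^2·p^2 = 67300. δw/w = √((2·δd/d)² + (2·δp/p)²) = √(0.0307 + 0.0155) = 0.215, so δw = 14500.
Q = w + u + x: δQ = √(δw² + δu² + δx²) = √(2.1e+08 + 1.16e+07 + 1.37e+07) = 15300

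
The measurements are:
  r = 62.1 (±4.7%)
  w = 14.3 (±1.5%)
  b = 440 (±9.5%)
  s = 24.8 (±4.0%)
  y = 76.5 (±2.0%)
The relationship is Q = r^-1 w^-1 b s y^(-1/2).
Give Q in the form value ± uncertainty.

Each factor contributes (exponent × relative error)² to (δQ/Q)²:
  (-1·δr/r)² = (-1×0.0470)² = 0.00221;  (-1·δw/w)² = (-1×0.0150)² = 0.000225;  (1·δb/b)² = (1×0.0950)² = 0.00902;  (1·δs/s)² = (1×0.0400)² = 0.00160;  (−½·δy/y)² = (-0.5×0.0200)² = 0.000100
δQ/Q = √(0.0132) = 0.115
Q = 1.40, so δQ = 0.115 × 1.40 = 0.161.

1.40 ± 0.161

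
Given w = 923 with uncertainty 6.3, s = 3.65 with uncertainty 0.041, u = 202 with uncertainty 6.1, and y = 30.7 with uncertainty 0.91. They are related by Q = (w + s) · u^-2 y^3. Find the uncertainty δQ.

Let h = w + s = 927. δh = √(δw² + δs²) = √(39.7 + 0.00168) = 6.30, so δh/h = 0.00680.
Q is then a monomial in h, u, y:
δQ/Q = √((δh/h)² + (-2·δu/u)² + (3·δy/y)²) = √(4.62e-05 + 0.00365 + 0.00791) = 0.108
Q = 657, so δQ = 0.108 × 657 = 70.8.

70.8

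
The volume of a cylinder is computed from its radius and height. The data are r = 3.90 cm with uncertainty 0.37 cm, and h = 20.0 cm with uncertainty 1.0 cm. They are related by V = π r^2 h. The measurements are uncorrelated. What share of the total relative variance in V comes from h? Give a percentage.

(δV/V)² = (2·δr/r)² + (1·δh/h)²
  r term: (2×0.0949)² = 0.0360
  h term: (1×0.0500)² = 0.00250
Total = 0.0385. Share from h = 0.00250/0.0385 = 0.0649.

6.49%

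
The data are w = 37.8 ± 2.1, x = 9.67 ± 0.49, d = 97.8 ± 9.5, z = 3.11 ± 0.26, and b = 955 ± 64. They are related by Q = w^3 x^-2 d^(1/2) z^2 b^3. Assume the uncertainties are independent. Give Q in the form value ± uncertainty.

Products/powers → add relative errors in quadrature, weighted by exponent:
  (3·δw/w)² = (3×0.0556)² = 0.0278;  (-2·δx/x)² = (-2×0.0507)² = 0.0103;  (½·δd/d)² = (0.5×0.0971)² = 0.00236;  (2·δz/z)² = (2×0.0836)² = 0.0280;  (3·δb/b)² = (3×0.0670)² = 0.0404
δQ/Q = √(0.109) = 0.330
Q = 4.81e+13, so δQ = 0.330 × 4.81e+13 = 1.59e+13.

(4.81 ± 1.59) × 10^13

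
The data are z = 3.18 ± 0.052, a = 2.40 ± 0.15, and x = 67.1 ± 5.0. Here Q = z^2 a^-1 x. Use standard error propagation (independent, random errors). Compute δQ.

29.0

Relative error in a monomial: (δQ/Q)² = Σ (nᵢ · δxᵢ/xᵢ)².
  (2·δz/z)² = (2×0.0164)² = 0.00107;  (-1·δa/a)² = (-1×0.0625)² = 0.00391;  (1·δx/x)² = (1×0.0745)² = 0.00555
δQ/Q = √(0.0105) = 0.103
Q = 283, so δQ = 0.103 × 283 = 29.0.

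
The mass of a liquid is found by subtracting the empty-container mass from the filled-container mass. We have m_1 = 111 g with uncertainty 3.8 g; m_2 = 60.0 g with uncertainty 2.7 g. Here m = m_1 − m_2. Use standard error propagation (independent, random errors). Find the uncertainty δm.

Sums and differences: (δm)² = Σ (cᵢ δxᵢ)².
  (δm_1)² = 14.4;  (δm_2)² = 7.29
δm = √(21.7) = 4.66 g

4.66 g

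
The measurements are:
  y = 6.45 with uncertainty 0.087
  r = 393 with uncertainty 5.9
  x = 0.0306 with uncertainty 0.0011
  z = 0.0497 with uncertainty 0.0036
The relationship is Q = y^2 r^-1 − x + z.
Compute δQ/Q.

Let p = y^2·r^-1 = 0.106. δp/p = √((2·δy/y)² + (-1·δr/r)²) = √(0.000728 + 0.000225) = 0.0309, so δp = 0.00327.
Q = p − x + z: δQ = √(δp² + δx² + δz²) = √(1.07e-05 + 1.21e-06 + 1.3e-05) = 0.00499
Q = 0.125, so δQ/Q = 0.00499/0.125 = 0.0399.

0.0399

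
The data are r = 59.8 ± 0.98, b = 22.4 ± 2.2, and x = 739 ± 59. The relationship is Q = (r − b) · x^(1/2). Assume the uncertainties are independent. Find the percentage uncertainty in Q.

Let u = r − b = 37.4. δu = √(δr² + δb²) = √(0.960 + 4.84) = 2.41, so δu/u = 0.0644.
Q is then a monomial in u, x:
δQ/Q = √((δu/u)² + (½·δx/x)²) = √(0.00415 + 0.00159) = 0.0758

7.58%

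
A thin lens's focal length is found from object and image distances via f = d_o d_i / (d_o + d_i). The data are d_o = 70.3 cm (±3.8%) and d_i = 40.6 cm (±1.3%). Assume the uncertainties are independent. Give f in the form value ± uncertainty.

∂f/∂d_o = (d_i/(d_o+d_i))² = 0.134;  ∂f/∂d_i = (d_o/(d_o+d_i))² = 0.402
δf = √((∂f/∂d_o · δd_o)² + (∂f/∂d_i · δd_i)²) = √(0.128 + 0.0450) = 0.416 cm
f = 25.7 cm.

25.7 ± 0.416 cm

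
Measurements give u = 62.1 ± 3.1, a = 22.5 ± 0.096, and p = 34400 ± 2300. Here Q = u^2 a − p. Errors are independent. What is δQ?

Let w = u^2·a = 86800. δw/w = √((2·δu/u)² + (1·δa/a)²) = √(0.00997 + 1.82e-05) = 0.0999, so δw = 8670.
Q = w − p: δQ = √(δw² + δp²) = √(7.52e+07 + 5.29e+06) = 8970

8970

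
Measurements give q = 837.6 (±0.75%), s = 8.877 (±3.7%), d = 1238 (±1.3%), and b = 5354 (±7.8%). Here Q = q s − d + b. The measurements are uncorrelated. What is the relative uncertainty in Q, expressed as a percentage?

4.36%

Let p = q·s = 7435. δp/p = √((1·δq/q)² + (1·δs/s)²) = √(5.62e-05 + 0.00137) = 0.0378, so δp = 281.
Q = p − d + b: δQ = √(δp² + δd² + δb²) = √(78800 + 259 + 1.74e+05) = 503
Q = 11550, so δQ/Q = 503/11550 = 0.0436.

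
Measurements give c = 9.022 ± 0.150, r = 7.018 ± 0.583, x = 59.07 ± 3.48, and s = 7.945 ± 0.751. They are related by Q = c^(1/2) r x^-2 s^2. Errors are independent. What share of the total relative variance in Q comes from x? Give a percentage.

(δQ/Q)² = (½·δc/c)² + (1·δr/r)² + (-2·δx/x)² + (2·δs/s)²
  c term: (0.5×0.0166)² = 6.91e-05
  r term: (1×0.0831)² = 0.00690
  x term: (-2×0.0589)² = 0.0139
  s term: (2×0.0945)² = 0.0357
Total = 0.0566. Share from x = 0.0139/0.0566 = 0.245.

24.5%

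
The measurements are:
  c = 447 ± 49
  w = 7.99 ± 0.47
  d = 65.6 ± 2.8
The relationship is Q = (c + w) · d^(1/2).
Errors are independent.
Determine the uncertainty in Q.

405

Let u = c + w = 455. δu = √(δc² + δw²) = √(2400 + 0.221) = 49.0, so δu/u = 0.108.
Q is then a monomial in u, d:
δQ/Q = √((δu/u)² + (½·δd/d)²) = √(0.0116 + 0.000455) = 0.110
Q = 3690, so δQ = 0.110 × 3690 = 405.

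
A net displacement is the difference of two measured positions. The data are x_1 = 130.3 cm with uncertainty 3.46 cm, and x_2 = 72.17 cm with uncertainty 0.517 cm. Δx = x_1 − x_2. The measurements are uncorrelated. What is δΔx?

3.50 cm

Sums and differences: (δΔx)² = Σ (cᵢ δxᵢ)².
  (δx_1)² = 12.0;  (δx_2)² = 0.267
δΔx = √(12.2) = 3.50 cm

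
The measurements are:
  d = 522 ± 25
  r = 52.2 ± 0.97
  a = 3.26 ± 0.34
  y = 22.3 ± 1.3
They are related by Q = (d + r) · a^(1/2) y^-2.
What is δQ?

Let u = d + r = 574. δu = √(δd² + δr²) = √(625 + 0.941) = 25.0, so δu/u = 0.0436.
Q is then a monomial in u, a, y:
δQ/Q = √((δu/u)² + (½·δa/a)² + (-2·δy/y)²) = √(0.00190 + 0.00272 + 0.0136) = 0.135
Q = 2.08, so δQ = 0.135 × 2.08 = 0.281.

0.281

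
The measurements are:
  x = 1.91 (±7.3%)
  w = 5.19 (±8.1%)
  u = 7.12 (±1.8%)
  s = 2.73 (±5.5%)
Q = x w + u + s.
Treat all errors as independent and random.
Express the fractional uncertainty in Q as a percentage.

5.56%

Let p = x·w = 9.91. δp/p = √((1·δx/x)² + (1·δw/w)²) = √(0.00533 + 0.00656) = 0.109, so δp = 1.08.
Q = p + u + s: δQ = √(δp² + δu² + δs²) = √(1.17 + 0.0164 + 0.0225) = 1.10
Q = 19.8, so δQ/Q = 1.10/19.8 = 0.0556.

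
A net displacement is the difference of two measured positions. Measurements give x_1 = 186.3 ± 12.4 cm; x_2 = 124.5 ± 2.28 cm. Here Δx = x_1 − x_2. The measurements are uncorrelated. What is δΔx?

Each term contributes (cᵢ δxᵢ)² to (δΔx)²:
  (δx_1)² = 154;  (δx_2)² = 5.20
δΔx = √(159) = 12.6 cm

12.6 cm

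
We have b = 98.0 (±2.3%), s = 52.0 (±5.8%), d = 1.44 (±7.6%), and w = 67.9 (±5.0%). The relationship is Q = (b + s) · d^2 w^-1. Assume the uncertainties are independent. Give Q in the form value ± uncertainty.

4.58 ± 0.742

Let u = b + s = 150. δu = √(δb² + δs²) = √(5.08 + 9.10) = 3.77, so δu/u = 0.0251.
Q is then a monomial in u, d, w:
δQ/Q = √((δu/u)² + (2·δd/d)² + (-1·δw/w)²) = √(0.000630 + 0.0231 + 0.00250) = 0.162
Q = 4.58, so δQ = 0.162 × 4.58 = 0.742.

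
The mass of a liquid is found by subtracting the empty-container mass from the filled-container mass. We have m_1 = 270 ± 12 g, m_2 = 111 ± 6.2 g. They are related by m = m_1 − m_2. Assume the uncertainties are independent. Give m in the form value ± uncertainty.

Absolute uncertainties add in quadrature for a linear combination:
  (δm_1)² = 144;  (δm_2)² = 38.4
δm = √(182) = 13.5 g
m = 159 g.

159 ± 13.5 g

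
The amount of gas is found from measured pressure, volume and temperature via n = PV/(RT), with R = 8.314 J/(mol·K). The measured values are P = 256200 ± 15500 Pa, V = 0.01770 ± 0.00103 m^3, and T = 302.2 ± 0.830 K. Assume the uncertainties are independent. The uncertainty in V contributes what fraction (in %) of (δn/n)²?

(δn/n)² = (1·δP/P)² + (1·δV/V)² + (-1·δT/T)²
  P term: (1×0.0605)² = 0.00366
  V term: (1×0.0582)² = 0.00339
  T term: (-1×0.00275)² = 7.54e-06
Total = 0.00705. Share from V = 0.00339/0.00705 = 0.480.

48.0%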